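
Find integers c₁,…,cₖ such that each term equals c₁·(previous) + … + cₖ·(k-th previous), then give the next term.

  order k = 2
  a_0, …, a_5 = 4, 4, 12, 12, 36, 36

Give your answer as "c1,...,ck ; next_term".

  a_2 = 0·4 + 3·4 = 12
  a_3 = 0·12 + 3·4 = 12
  a_4 = 0·12 + 3·12 = 36
  a_5 = 0·36 + 3·12 = 36
  a_6 = 0·36 + 3·36 = 108

0,3 ; 108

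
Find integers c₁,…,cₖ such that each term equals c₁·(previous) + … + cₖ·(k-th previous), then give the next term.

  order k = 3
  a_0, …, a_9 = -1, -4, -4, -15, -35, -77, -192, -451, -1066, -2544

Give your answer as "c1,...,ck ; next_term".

1,2,3 ; -6029

  a_3 = 1·-4 + 2·-4 + 3·-1 = -15
  a_4 = 1·-15 + 2·-4 + 3·-4 = -35
  a_5 = 1·-35 + 2·-15 + 3·-4 = -77
  a_6 = 1·-77 + 2·-35 + 3·-15 = -192
  a_7 = 1·-192 + 2·-77 + 3·-35 = -451
  a_8 = 1·-451 + 2·-192 + 3·-77 = -1066
  a_9 = 1·-1066 + 2·-451 + 3·-192 = -2544
  a_10 = 1·-2544 + 2·-1066 + 3·-451 = -6029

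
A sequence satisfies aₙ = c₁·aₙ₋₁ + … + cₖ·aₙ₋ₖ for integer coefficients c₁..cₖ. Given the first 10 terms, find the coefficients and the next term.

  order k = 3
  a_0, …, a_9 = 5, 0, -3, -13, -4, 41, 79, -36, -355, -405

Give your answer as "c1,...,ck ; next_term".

1,-3,-2 ; 732

  a_3 = 1·-3 + -3·0 + -2·5 = -13
  a_4 = 1·-13 + -3·-3 + -2·0 = -4
  a_5 = 1·-4 + -3·-13 + -2·-3 = 41
  a_6 = 1·41 + -3·-4 + -2·-13 = 79
  a_7 = 1·79 + -3·41 + -2·-4 = -36
  a_8 = 1·-36 + -3·79 + -2·41 = -355
  a_9 = 1·-355 + -3·-36 + -2·79 = -405
  a_10 = 1·-405 + -3·-355 + -2·-36 = 732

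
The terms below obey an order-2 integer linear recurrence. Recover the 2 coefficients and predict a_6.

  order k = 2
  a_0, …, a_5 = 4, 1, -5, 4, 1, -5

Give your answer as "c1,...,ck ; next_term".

-1,-1 ; 4

  a_2 = -1·1 + -1·4 = -5
  a_3 = -1·-5 + -1·1 = 4
  a_4 = -1·4 + -1·-5 = 1
  a_5 = -1·1 + -1·4 = -5
  a_6 = -1·-5 + -1·1 = 4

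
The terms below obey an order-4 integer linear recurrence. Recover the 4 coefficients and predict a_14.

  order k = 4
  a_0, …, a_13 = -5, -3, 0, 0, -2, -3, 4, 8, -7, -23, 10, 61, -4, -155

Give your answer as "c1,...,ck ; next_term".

  a_4 = 0·0 + -2·0 + -1·-3 + 1·-5 = -2
  a_5 = 0·-2 + -2·0 + -1·0 + 1·-3 = -3
  a_6 = 0·-3 + -2·-2 + -1·0 + 1·0 = 4
  a_7 = 0·4 + -2·-3 + -1·-2 + 1·0 = 8
  a_8 = 0·8 + -2·4 + -1·-3 + 1·-2 = -7
  a_9 = 0·-7 + -2·8 + -1·4 + 1·-3 = -23
  a_10 = 0·-23 + -2·-7 + -1·8 + 1·4 = 10
  a_11 = 0·10 + -2·-23 + -1·-7 + 1·8 = 61
  a_12 = 0·61 + -2·10 + -1·-23 + 1·-7 = -4
  a_13 = 0·-4 + -2·61 + -1·10 + 1·-23 = -155
  a_14 = 0·-155 + -2·-4 + -1·61 + 1·10 = -43

0,-2,-1,1 ; -43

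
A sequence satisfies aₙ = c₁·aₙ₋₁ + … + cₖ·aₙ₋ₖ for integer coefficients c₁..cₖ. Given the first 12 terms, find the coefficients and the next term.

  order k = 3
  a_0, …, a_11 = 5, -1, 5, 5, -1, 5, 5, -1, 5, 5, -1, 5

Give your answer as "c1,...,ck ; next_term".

0,0,1 ; 5

  a_3 = 0·5 + 0·-1 + 1·5 = 5
  a_4 = 0·5 + 0·5 + 1·-1 = -1
  a_5 = 0·-1 + 0·5 + 1·5 = 5
  a_6 = 0·5 + 0·-1 + 1·5 = 5
  a_7 = 0·5 + 0·5 + 1·-1 = -1
  a_8 = 0·-1 + 0·5 + 1·5 = 5
  a_9 = 0·5 + 0·-1 + 1·5 = 5
  a_10 = 0·5 + 0·5 + 1·-1 = -1
  a_11 = 0·-1 + 0·5 + 1·5 = 5
  a_12 = 0·5 + 0·-1 + 1·5 = 5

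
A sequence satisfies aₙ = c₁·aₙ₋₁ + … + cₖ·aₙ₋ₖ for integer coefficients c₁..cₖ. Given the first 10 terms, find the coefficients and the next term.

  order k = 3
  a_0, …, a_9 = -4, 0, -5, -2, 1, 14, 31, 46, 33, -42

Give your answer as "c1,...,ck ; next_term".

  a_3 = 2·-5 + -1·0 + -2·-4 = -2
  a_4 = 2·-2 + -1·-5 + -2·0 = 1
  a_5 = 2·1 + -1·-2 + -2·-5 = 14
  a_6 = 2·14 + -1·1 + -2·-2 = 31
  a_7 = 2·31 + -1·14 + -2·1 = 46
  a_8 = 2·46 + -1·31 + -2·14 = 33
  a_9 = 2·33 + -1·46 + -2·31 = -42
  a_10 = 2·-42 + -1·33 + -2·46 = -209

2,-1,-2 ; -209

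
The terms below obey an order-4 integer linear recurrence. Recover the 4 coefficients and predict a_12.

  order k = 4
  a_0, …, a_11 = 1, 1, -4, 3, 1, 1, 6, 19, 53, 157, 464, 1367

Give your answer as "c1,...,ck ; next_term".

  a_4 = 2·3 + 2·-4 + 2·1 + 1·1 = 1
  a_5 = 2·1 + 2·3 + 2·-4 + 1·1 = 1
  a_6 = 2·1 + 2·1 + 2·3 + 1·-4 = 6
  a_7 = 2·6 + 2·1 + 2·1 + 1·3 = 19
  a_8 = 2·19 + 2·6 + 2·1 + 1·1 = 53
  a_9 = 2·53 + 2·19 + 2·6 + 1·1 = 157
  a_10 = 2·157 + 2·53 + 2·19 + 1·6 = 464
  a_11 = 2·464 + 2·157 + 2·53 + 1·19 = 1367
  a_12 = 2·1367 + 2·464 + 2·157 + 1·53 = 4029

2,2,2,1 ; 4029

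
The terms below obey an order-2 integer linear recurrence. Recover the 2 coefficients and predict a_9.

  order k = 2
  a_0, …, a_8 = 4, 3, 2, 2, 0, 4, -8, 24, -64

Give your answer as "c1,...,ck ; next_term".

  a_2 = -2·3 + 2·4 = 2
  a_3 = -2·2 + 2·3 = 2
  a_4 = -2·2 + 2·2 = 0
  a_5 = -2·0 + 2·2 = 4
  a_6 = -2·4 + 2·0 = -8
  a_7 = -2·-8 + 2·4 = 24
  a_8 = -2·24 + 2·-8 = -64
  a_9 = -2·-64 + 2·24 = 176

-2,2 ; 176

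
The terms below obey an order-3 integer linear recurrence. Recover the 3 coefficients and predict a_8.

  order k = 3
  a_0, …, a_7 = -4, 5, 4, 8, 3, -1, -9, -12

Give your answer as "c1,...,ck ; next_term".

  a_3 = 1·4 + 0·5 + -1·-4 = 8
  a_4 = 1·8 + 0·4 + -1·5 = 3
  a_5 = 1·3 + 0·8 + -1·4 = -1
  a_6 = 1·-1 + 0·3 + -1·8 = -9
  a_7 = 1·-9 + 0·-1 + -1·3 = -12
  a_8 = 1·-12 + 0·-9 + -1·-1 = -11

1,0,-1 ; -11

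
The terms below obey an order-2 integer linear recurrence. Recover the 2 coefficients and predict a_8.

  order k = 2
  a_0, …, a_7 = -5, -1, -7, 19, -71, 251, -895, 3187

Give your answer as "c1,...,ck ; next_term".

  a_2 = -3·-1 + 2·-5 = -7
  a_3 = -3·-7 + 2·-1 = 19
  a_4 = -3·19 + 2·-7 = -71
  a_5 = -3·-71 + 2·19 = 251
  a_6 = -3·251 + 2·-71 = -895
  a_7 = -3·-895 + 2·251 = 3187
  a_8 = -3·3187 + 2·-895 = -11351

-3,2 ; -11351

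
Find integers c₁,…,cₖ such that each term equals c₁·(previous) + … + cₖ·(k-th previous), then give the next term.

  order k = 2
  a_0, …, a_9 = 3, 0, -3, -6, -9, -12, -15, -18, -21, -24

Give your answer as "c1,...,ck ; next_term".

2,-1 ; -27

  a_2 = 2·0 + -1·3 = -3
  a_3 = 2·-3 + -1·0 = -6
  a_4 = 2·-6 + -1·-3 = -9
  a_5 = 2·-9 + -1·-6 = -12
  a_6 = 2·-12 + -1·-9 = -15
  a_7 = 2·-15 + -1·-12 = -18
  a_8 = 2·-18 + -1·-15 = -21
  a_9 = 2·-21 + -1·-18 = -24
  a_10 = 2·-24 + -1·-21 = -27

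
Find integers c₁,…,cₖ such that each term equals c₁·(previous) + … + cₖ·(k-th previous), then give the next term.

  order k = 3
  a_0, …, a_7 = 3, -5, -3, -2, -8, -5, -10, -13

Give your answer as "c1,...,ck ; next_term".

0,1,1 ; -15

  a_3 = 0·-3 + 1·-5 + 1·3 = -2
  a_4 = 0·-2 + 1·-3 + 1·-5 = -8
  a_5 = 0·-8 + 1·-2 + 1·-3 = -5
  a_6 = 0·-5 + 1·-8 + 1·-2 = -10
  a_7 = 0·-10 + 1·-5 + 1·-8 = -13
  a_8 = 0·-13 + 1·-10 + 1·-5 = -15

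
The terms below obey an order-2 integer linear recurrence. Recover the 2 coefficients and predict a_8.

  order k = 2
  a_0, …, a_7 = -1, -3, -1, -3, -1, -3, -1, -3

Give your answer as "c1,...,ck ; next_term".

0,1 ; -1

  a_2 = 0·-3 + 1·-1 = -1
  a_3 = 0·-1 + 1·-3 = -3
  a_4 = 0·-3 + 1·-1 = -1
  a_5 = 0·-1 + 1·-3 = -3
  a_6 = 0·-3 + 1·-1 = -1
  a_7 = 0·-1 + 1·-3 = -3
  a_8 = 0·-3 + 1·-1 = -1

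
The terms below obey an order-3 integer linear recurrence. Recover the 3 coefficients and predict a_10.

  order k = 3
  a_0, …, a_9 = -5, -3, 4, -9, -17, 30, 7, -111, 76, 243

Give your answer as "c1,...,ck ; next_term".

0,-2,3 ; -485

  a_3 = 0·4 + -2·-3 + 3·-5 = -9
  a_4 = 0·-9 + -2·4 + 3·-3 = -17
  a_5 = 0·-17 + -2·-9 + 3·4 = 30
  a_6 = 0·30 + -2·-17 + 3·-9 = 7
  a_7 = 0·7 + -2·30 + 3·-17 = -111
  a_8 = 0·-111 + -2·7 + 3·30 = 76
  a_9 = 0·76 + -2·-111 + 3·7 = 243
  a_10 = 0·243 + -2·76 + 3·-111 = -485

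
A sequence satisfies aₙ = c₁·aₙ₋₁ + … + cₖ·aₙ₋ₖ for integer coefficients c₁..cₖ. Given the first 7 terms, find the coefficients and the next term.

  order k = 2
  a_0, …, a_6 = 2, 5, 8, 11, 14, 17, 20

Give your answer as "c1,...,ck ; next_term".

  a_2 = 2·5 + -1·2 = 8
  a_3 = 2·8 + -1·5 = 11
  a_4 = 2·11 + -1·8 = 14
  a_5 = 2·14 + -1·11 = 17
  a_6 = 2·17 + -1·14 = 20
  a_7 = 2·20 + -1·17 = 23

2,-1 ; 23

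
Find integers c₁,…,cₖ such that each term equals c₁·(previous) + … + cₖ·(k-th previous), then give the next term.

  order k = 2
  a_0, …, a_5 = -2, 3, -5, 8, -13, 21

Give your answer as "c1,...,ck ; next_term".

-1,1 ; -34

  a_2 = -1·3 + 1·-2 = -5
  a_3 = -1·-5 + 1·3 = 8
  a_4 = -1·8 + 1·-5 = -13
  a_5 = -1·-13 + 1·8 = 21
  a_6 = -1·21 + 1·-13 = -34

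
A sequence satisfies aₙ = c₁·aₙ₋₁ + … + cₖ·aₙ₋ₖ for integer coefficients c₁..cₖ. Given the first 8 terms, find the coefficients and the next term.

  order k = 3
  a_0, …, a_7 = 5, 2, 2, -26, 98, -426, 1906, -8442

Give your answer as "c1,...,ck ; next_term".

-4,1,-4 ; 37378

  a_3 = -4·2 + 1·2 + -4·5 = -26
  a_4 = -4·-26 + 1·2 + -4·2 = 98
  a_5 = -4·98 + 1·-26 + -4·2 = -426
  a_6 = -4·-426 + 1·98 + -4·-26 = 1906
  a_7 = -4·1906 + 1·-426 + -4·98 = -8442
  a_8 = -4·-8442 + 1·1906 + -4·-426 = 37378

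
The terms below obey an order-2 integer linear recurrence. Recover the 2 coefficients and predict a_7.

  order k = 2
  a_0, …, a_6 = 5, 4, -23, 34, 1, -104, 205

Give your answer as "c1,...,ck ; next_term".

  a_2 = -2·4 + -3·5 = -23
  a_3 = -2·-23 + -3·4 = 34
  a_4 = -2·34 + -3·-23 = 1
  a_5 = -2·1 + -3·34 = -104
  a_6 = -2·-104 + -3·1 = 205
  a_7 = -2·205 + -3·-104 = -98

-2,-3 ; -98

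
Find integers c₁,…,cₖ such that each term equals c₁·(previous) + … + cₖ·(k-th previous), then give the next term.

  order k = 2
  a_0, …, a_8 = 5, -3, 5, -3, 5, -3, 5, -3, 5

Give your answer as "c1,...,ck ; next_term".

  a_2 = 0·-3 + 1·5 = 5
  a_3 = 0·5 + 1·-3 = -3
  a_4 = 0·-3 + 1·5 = 5
  a_5 = 0·5 + 1·-3 = -3
  a_6 = 0·-3 + 1·5 = 5
  a_7 = 0·5 + 1·-3 = -3
  a_8 = 0·-3 + 1·5 = 5
  a_9 = 0·5 + 1·-3 = -3

0,1 ; -3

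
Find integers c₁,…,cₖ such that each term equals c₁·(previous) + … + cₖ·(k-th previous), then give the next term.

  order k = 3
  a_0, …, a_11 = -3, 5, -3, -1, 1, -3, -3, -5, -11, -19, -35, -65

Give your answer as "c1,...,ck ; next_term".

  a_3 = 1·-3 + 1·5 + 1·-3 = -1
  a_4 = 1·-1 + 1·-3 + 1·5 = 1
  a_5 = 1·1 + 1·-1 + 1·-3 = -3
  a_6 = 1·-3 + 1·1 + 1·-1 = -3
  a_7 = 1·-3 + 1·-3 + 1·1 = -5
  a_8 = 1·-5 + 1·-3 + 1·-3 = -11
  a_9 = 1·-11 + 1·-5 + 1·-3 = -19
  a_10 = 1·-19 + 1·-11 + 1·-5 = -35
  a_11 = 1·-35 + 1·-19 + 1·-11 = -65
  a_12 = 1·-65 + 1·-35 + 1·-19 = -119

1,1,1 ; -119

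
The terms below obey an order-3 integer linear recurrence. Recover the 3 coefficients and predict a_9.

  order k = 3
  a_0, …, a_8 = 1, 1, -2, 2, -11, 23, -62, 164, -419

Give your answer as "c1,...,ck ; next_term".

  a_3 = -1·-2 + 3·1 + -3·1 = 2
  a_4 = -1·2 + 3·-2 + -3·1 = -11
  a_5 = -1·-11 + 3·2 + -3·-2 = 23
  a_6 = -1·23 + 3·-11 + -3·2 = -62
  a_7 = -1·-62 + 3·23 + -3·-11 = 164
  a_8 = -1·164 + 3·-62 + -3·23 = -419
  a_9 = -1·-419 + 3·164 + -3·-62 = 1097

-1,3,-3 ; 1097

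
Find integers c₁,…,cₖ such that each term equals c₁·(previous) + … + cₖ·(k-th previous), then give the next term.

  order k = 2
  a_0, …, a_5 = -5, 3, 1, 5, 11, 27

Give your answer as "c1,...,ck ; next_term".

2,1 ; 65

  a_2 = 2·3 + 1·-5 = 1
  a_3 = 2·1 + 1·3 = 5
  a_4 = 2·5 + 1·1 = 11
  a_5 = 2·11 + 1·5 = 27
  a_6 = 2·27 + 1·11 = 65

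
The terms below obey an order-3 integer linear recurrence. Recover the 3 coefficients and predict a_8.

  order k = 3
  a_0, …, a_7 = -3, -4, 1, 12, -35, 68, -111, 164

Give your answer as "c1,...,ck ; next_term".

  a_3 = -3·1 + -3·-4 + -1·-3 = 12
  a_4 = -3·12 + -3·1 + -1·-4 = -35
  a_5 = -3·-35 + -3·12 + -1·1 = 68
  a_6 = -3·68 + -3·-35 + -1·12 = -111
  a_7 = -3·-111 + -3·68 + -1·-35 = 164
  a_8 = -3·164 + -3·-111 + -1·68 = -227

-3,-3,-1 ; -227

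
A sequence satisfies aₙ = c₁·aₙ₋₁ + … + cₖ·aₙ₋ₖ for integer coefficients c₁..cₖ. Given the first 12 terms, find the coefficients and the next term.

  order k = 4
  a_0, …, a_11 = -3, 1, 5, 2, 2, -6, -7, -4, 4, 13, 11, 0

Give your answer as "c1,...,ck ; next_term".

0,0,-1,-1 ; -17

  a_4 = 0·2 + 0·5 + -1·1 + -1·-3 = 2
  a_5 = 0·2 + 0·2 + -1·5 + -1·1 = -6
  a_6 = 0·-6 + 0·2 + -1·2 + -1·5 = -7
  a_7 = 0·-7 + 0·-6 + -1·2 + -1·2 = -4
  a_8 = 0·-4 + 0·-7 + -1·-6 + -1·2 = 4
  a_9 = 0·4 + 0·-4 + -1·-7 + -1·-6 = 13
  a_10 = 0·13 + 0·4 + -1·-4 + -1·-7 = 11
  a_11 = 0·11 + 0·13 + -1·4 + -1·-4 = 0
  a_12 = 0·0 + 0·11 + -1·13 + -1·4 = -17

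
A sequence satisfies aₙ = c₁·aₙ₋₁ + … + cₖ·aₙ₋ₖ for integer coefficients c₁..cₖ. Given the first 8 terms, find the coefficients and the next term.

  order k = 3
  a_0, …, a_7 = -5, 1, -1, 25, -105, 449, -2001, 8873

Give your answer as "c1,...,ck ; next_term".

  a_3 = -4·-1 + 1·1 + -4·-5 = 25
  a_4 = -4·25 + 1·-1 + -4·1 = -105
  a_5 = -4·-105 + 1·25 + -4·-1 = 449
  a_6 = -4·449 + 1·-105 + -4·25 = -2001
  a_7 = -4·-2001 + 1·449 + -4·-105 = 8873
  a_8 = -4·8873 + 1·-2001 + -4·449 = -39289

-4,1,-4 ; -39289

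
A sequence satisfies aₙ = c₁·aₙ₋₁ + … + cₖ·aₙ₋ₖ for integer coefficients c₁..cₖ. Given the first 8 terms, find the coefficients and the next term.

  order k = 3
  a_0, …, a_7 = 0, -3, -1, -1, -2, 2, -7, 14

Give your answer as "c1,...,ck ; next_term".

-2,1,1 ; -33

  a_3 = -2·-1 + 1·-3 + 1·0 = -1
  a_4 = -2·-1 + 1·-1 + 1·-3 = -2
  a_5 = -2·-2 + 1·-1 + 1·-1 = 2
  a_6 = -2·2 + 1·-2 + 1·-1 = -7
  a_7 = -2·-7 + 1·2 + 1·-2 = 14
  a_8 = -2·14 + 1·-7 + 1·2 = -33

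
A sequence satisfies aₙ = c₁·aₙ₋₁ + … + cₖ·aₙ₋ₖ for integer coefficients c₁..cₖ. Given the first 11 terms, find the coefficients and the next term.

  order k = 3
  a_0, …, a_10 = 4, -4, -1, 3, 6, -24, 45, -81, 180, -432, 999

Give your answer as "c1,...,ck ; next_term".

-3,-3,-3 ; -2241

  a_3 = -3·-1 + -3·-4 + -3·4 = 3
  a_4 = -3·3 + -3·-1 + -3·-4 = 6
  a_5 = -3·6 + -3·3 + -3·-1 = -24
  a_6 = -3·-24 + -3·6 + -3·3 = 45
  a_7 = -3·45 + -3·-24 + -3·6 = -81
  a_8 = -3·-81 + -3·45 + -3·-24 = 180
  a_9 = -3·180 + -3·-81 + -3·45 = -432
  a_10 = -3·-432 + -3·180 + -3·-81 = 999
  a_11 = -3·999 + -3·-432 + -3·180 = -2241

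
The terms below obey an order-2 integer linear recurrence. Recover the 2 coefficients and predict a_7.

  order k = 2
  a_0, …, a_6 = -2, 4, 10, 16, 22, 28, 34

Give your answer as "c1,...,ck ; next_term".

2,-1 ; 40

  a_2 = 2·4 + -1·-2 = 10
  a_3 = 2·10 + -1·4 = 16
  a_4 = 2·16 + -1·10 = 22
  a_5 = 2·22 + -1·16 = 28
  a_6 = 2·28 + -1·22 = 34
  a_7 = 2·34 + -1·28 = 40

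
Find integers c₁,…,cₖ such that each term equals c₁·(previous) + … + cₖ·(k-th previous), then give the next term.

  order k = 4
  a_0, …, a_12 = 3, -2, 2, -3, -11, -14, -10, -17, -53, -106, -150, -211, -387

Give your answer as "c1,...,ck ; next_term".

2,-2,2,1 ; -758

  a_4 = 2·-3 + -2·2 + 2·-2 + 1·3 = -11
  a_5 = 2·-11 + -2·-3 + 2·2 + 1·-2 = -14
  a_6 = 2·-14 + -2·-11 + 2·-3 + 1·2 = -10
  a_7 = 2·-10 + -2·-14 + 2·-11 + 1·-3 = -17
  a_8 = 2·-17 + -2·-10 + 2·-14 + 1·-11 = -53
  a_9 = 2·-53 + -2·-17 + 2·-10 + 1·-14 = -106
  a_10 = 2·-106 + -2·-53 + 2·-17 + 1·-10 = -150
  a_11 = 2·-150 + -2·-106 + 2·-53 + 1·-17 = -211
  a_12 = 2·-211 + -2·-150 + 2·-106 + 1·-53 = -387
  a_13 = 2·-387 + -2·-211 + 2·-150 + 1·-106 = -758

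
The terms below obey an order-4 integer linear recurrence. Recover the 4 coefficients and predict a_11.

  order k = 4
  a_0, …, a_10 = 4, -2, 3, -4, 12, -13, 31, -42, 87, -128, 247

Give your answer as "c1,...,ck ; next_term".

  a_4 = 0·-4 + 2·3 + -1·-2 + 1·4 = 12
  a_5 = 0·12 + 2·-4 + -1·3 + 1·-2 = -13
  a_6 = 0·-13 + 2·12 + -1·-4 + 1·3 = 31
  a_7 = 0·31 + 2·-13 + -1·12 + 1·-4 = -42
  a_8 = 0·-42 + 2·31 + -1·-13 + 1·12 = 87
  a_9 = 0·87 + 2·-42 + -1·31 + 1·-13 = -128
  a_10 = 0·-128 + 2·87 + -1·-42 + 1·31 = 247
  a_11 = 0·247 + 2·-128 + -1·87 + 1·-42 = -385

0,2,-1,1 ; -385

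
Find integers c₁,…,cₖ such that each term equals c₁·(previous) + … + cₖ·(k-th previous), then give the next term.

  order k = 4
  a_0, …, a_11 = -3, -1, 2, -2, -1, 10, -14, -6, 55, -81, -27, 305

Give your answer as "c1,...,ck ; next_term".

  a_4 = -1·-2 + -2·2 + 2·-1 + -1·-3 = -1
  a_5 = -1·-1 + -2·-2 + 2·2 + -1·-1 = 10
  a_6 = -1·10 + -2·-1 + 2·-2 + -1·2 = -14
  a_7 = -1·-14 + -2·10 + 2·-1 + -1·-2 = -6
  a_8 = -1·-6 + -2·-14 + 2·10 + -1·-1 = 55
  a_9 = -1·55 + -2·-6 + 2·-14 + -1·10 = -81
  a_10 = -1·-81 + -2·55 + 2·-6 + -1·-14 = -27
  a_11 = -1·-27 + -2·-81 + 2·55 + -1·-6 = 305
  a_12 = -1·305 + -2·-27 + 2·-81 + -1·55 = -468

-1,-2,2,-1 ; -468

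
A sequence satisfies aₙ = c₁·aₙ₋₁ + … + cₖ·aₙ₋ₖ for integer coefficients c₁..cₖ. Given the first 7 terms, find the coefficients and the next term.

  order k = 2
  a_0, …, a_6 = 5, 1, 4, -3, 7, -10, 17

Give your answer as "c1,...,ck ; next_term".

  a_2 = -1·1 + 1·5 = 4
  a_3 = -1·4 + 1·1 = -3
  a_4 = -1·-3 + 1·4 = 7
  a_5 = -1·7 + 1·-3 = -10
  a_6 = -1·-10 + 1·7 = 17
  a_7 = -1·17 + 1·-10 = -27

-1,1 ; -27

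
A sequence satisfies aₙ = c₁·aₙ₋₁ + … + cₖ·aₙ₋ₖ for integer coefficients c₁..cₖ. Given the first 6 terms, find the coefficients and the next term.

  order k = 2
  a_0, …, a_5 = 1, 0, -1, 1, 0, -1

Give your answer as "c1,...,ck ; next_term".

  a_2 = -1·0 + -1·1 = -1
  a_3 = -1·-1 + -1·0 = 1
  a_4 = -1·1 + -1·-1 = 0
  a_5 = -1·0 + -1·1 = -1
  a_6 = -1·-1 + -1·0 = 1

-1,-1 ; 1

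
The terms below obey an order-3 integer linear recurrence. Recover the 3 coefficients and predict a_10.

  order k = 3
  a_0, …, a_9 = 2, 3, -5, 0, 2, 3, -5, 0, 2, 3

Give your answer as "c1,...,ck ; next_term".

-1,-1,-1 ; -5

  a_3 = -1·-5 + -1·3 + -1·2 = 0
  a_4 = -1·0 + -1·-5 + -1·3 = 2
  a_5 = -1·2 + -1·0 + -1·-5 = 3
  a_6 = -1·3 + -1·2 + -1·0 = -5
  a_7 = -1·-5 + -1·3 + -1·2 = 0
  a_8 = -1·0 + -1·-5 + -1·3 = 2
  a_9 = -1·2 + -1·0 + -1·-5 = 3
  a_10 = -1·3 + -1·2 + -1·0 = -5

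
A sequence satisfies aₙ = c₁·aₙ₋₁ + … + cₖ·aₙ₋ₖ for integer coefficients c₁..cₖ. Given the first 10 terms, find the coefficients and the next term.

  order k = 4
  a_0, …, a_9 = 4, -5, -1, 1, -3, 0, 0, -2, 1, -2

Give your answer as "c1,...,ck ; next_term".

  a_4 = -2·1 + 0·-1 + 1·-5 + 1·4 = -3
  a_5 = -2·-3 + 0·1 + 1·-1 + 1·-5 = 0
  a_6 = -2·0 + 0·-3 + 1·1 + 1·-1 = 0
  a_7 = -2·0 + 0·0 + 1·-3 + 1·1 = -2
  a_8 = -2·-2 + 0·0 + 1·0 + 1·-3 = 1
  a_9 = -2·1 + 0·-2 + 1·0 + 1·0 = -2
  a_10 = -2·-2 + 0·1 + 1·-2 + 1·0 = 2

-2,0,1,1 ; 2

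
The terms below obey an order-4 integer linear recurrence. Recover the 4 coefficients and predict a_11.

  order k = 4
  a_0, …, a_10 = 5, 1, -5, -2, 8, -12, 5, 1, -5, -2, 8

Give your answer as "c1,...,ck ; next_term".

  a_4 = -1·-2 + 0·-5 + 1·1 + 1·5 = 8
  a_5 = -1·8 + 0·-2 + 1·-5 + 1·1 = -12
  a_6 = -1·-12 + 0·8 + 1·-2 + 1·-5 = 5
  a_7 = -1·5 + 0·-12 + 1·8 + 1·-2 = 1
  a_8 = -1·1 + 0·5 + 1·-12 + 1·8 = -5
  a_9 = -1·-5 + 0·1 + 1·5 + 1·-12 = -2
  a_10 = -1·-2 + 0·-5 + 1·1 + 1·5 = 8
  a_11 = -1·8 + 0·-2 + 1·-5 + 1·1 = -12

-1,0,1,1 ; -12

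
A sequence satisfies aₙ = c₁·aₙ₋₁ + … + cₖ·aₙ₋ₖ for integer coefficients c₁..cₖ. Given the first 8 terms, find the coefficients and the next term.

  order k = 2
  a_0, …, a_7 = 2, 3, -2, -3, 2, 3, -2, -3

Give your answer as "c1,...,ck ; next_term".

  a_2 = 0·3 + -1·2 = -2
  a_3 = 0·-2 + -1·3 = -3
  a_4 = 0·-3 + -1·-2 = 2
  a_5 = 0·2 + -1·-3 = 3
  a_6 = 0·3 + -1·2 = -2
  a_7 = 0·-2 + -1·3 = -3
  a_8 = 0·-3 + -1·-2 = 2

0,-1 ; 2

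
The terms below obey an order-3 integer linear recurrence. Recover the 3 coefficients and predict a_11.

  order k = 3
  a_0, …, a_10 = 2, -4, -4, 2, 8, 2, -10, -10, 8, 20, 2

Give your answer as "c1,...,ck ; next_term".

  a_3 = 0·-4 + -1·-4 + -1·2 = 2
  a_4 = 0·2 + -1·-4 + -1·-4 = 8
  a_5 = 0·8 + -1·2 + -1·-4 = 2
  a_6 = 0·2 + -1·8 + -1·2 = -10
  a_7 = 0·-10 + -1·2 + -1·8 = -10
  a_8 = 0·-10 + -1·-10 + -1·2 = 8
  a_9 = 0·8 + -1·-10 + -1·-10 = 20
  a_10 = 0·20 + -1·8 + -1·-10 = 2
  a_11 = 0·2 + -1·20 + -1·8 = -28

0,-1,-1 ; -28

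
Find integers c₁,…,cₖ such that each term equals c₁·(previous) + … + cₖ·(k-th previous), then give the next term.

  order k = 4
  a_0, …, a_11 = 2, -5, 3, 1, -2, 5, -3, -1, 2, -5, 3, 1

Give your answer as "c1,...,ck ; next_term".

  a_4 = 0·1 + 0·3 + 0·-5 + -1·2 = -2
  a_5 = 0·-2 + 0·1 + 0·3 + -1·-5 = 5
  a_6 = 0·5 + 0·-2 + 0·1 + -1·3 = -3
  a_7 = 0·-3 + 0·5 + 0·-2 + -1·1 = -1
  a_8 = 0·-1 + 0·-3 + 0·5 + -1·-2 = 2
  a_9 = 0·2 + 0·-1 + 0·-3 + -1·5 = -5
  a_10 = 0·-5 + 0·2 + 0·-1 + -1·-3 = 3
  a_11 = 0·3 + 0·-5 + 0·2 + -1·-1 = 1
  a_12 = 0·1 + 0·3 + 0·-5 + -1·2 = -2

0,0,0,-1 ; -2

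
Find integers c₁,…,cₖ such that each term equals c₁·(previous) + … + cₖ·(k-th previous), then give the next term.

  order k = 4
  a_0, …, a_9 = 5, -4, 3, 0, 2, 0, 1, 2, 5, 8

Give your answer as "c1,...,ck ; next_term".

  a_4 = 2·0 + -1·3 + 0·-4 + 1·5 = 2
  a_5 = 2·2 + -1·0 + 0·3 + 1·-4 = 0
  a_6 = 2·0 + -1·2 + 0·0 + 1·3 = 1
  a_7 = 2·1 + -1·0 + 0·2 + 1·0 = 2
  a_8 = 2·2 + -1·1 + 0·0 + 1·2 = 5
  a_9 = 2·5 + -1·2 + 0·1 + 1·0 = 8
  a_10 = 2·8 + -1·5 + 0·2 + 1·1 = 12

2,-1,0,1 ; 12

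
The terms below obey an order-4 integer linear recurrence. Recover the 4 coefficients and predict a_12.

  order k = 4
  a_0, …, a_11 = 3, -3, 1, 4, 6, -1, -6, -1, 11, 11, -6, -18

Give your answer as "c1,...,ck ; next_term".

1,-1,0,1 ; -1

  a_4 = 1·4 + -1·1 + 0·-3 + 1·3 = 6
  a_5 = 1·6 + -1·4 + 0·1 + 1·-3 = -1
  a_6 = 1·-1 + -1·6 + 0·4 + 1·1 = -6
  a_7 = 1·-6 + -1·-1 + 0·6 + 1·4 = -1
  a_8 = 1·-1 + -1·-6 + 0·-1 + 1·6 = 11
  a_9 = 1·11 + -1·-1 + 0·-6 + 1·-1 = 11
  a_10 = 1·11 + -1·11 + 0·-1 + 1·-6 = -6
  a_11 = 1·-6 + -1·11 + 0·11 + 1·-1 = -18
  a_12 = 1·-18 + -1·-6 + 0·11 + 1·11 = -1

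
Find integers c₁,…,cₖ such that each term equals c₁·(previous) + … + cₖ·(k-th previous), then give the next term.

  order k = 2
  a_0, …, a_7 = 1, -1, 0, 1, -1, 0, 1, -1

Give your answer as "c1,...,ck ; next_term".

  a_2 = -1·-1 + -1·1 = 0
  a_3 = -1·0 + -1·-1 = 1
  a_4 = -1·1 + -1·0 = -1
  a_5 = -1·-1 + -1·1 = 0
  a_6 = -1·0 + -1·-1 = 1
  a_7 = -1·1 + -1·0 = -1
  a_8 = -1·-1 + -1·1 = 0

-1,-1 ; 0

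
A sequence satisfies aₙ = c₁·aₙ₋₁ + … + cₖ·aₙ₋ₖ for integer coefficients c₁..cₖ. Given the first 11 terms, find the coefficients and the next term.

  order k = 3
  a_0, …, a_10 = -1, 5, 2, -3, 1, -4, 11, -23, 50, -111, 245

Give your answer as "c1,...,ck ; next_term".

-2,0,-1 ; -540

  a_3 = -2·2 + 0·5 + -1·-1 = -3
  a_4 = -2·-3 + 0·2 + -1·5 = 1
  a_5 = -2·1 + 0·-3 + -1·2 = -4
  a_6 = -2·-4 + 0·1 + -1·-3 = 11
  a_7 = -2·11 + 0·-4 + -1·1 = -23
  a_8 = -2·-23 + 0·11 + -1·-4 = 50
  a_9 = -2·50 + 0·-23 + -1·11 = -111
  a_10 = -2·-111 + 0·50 + -1·-23 = 245
  a_11 = -2·245 + 0·-111 + -1·50 = -540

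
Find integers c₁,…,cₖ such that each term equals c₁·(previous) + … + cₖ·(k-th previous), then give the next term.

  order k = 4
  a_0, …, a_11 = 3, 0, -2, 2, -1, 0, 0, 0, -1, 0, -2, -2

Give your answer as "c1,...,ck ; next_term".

0,2,2,1 ; -5

  a_4 = 0·2 + 2·-2 + 2·0 + 1·3 = -1
  a_5 = 0·-1 + 2·2 + 2·-2 + 1·0 = 0
  a_6 = 0·0 + 2·-1 + 2·2 + 1·-2 = 0
  a_7 = 0·0 + 2·0 + 2·-1 + 1·2 = 0
  a_8 = 0·0 + 2·0 + 2·0 + 1·-1 = -1
  a_9 = 0·-1 + 2·0 + 2·0 + 1·0 = 0
  a_10 = 0·0 + 2·-1 + 2·0 + 1·0 = -2
  a_11 = 0·-2 + 2·0 + 2·-1 + 1·0 = -2
  a_12 = 0·-2 + 2·-2 + 2·0 + 1·-1 = -5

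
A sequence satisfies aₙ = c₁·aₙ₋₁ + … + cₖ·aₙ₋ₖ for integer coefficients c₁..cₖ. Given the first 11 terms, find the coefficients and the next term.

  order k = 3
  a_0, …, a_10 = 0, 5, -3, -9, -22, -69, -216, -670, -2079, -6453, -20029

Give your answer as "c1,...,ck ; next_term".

3,0,1 ; -62166

  a_3 = 3·-3 + 0·5 + 1·0 = -9
  a_4 = 3·-9 + 0·-3 + 1·5 = -22
  a_5 = 3·-22 + 0·-9 + 1·-3 = -69
  a_6 = 3·-69 + 0·-22 + 1·-9 = -216
  a_7 = 3·-216 + 0·-69 + 1·-22 = -670
  a_8 = 3·-670 + 0·-216 + 1·-69 = -2079
  a_9 = 3·-2079 + 0·-670 + 1·-216 = -6453
  a_10 = 3·-6453 + 0·-2079 + 1·-670 = -20029
  a_11 = 3·-20029 + 0·-6453 + 1·-2079 = -62166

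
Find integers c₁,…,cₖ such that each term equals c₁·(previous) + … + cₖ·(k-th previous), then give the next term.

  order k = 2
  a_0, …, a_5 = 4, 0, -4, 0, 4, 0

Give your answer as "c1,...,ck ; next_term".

0,-1 ; -4

  a_2 = 0·0 + -1·4 = -4
  a_3 = 0·-4 + -1·0 = 0
  a_4 = 0·0 + -1·-4 = 4
  a_5 = 0·4 + -1·0 = 0
  a_6 = 0·0 + -1·4 = -4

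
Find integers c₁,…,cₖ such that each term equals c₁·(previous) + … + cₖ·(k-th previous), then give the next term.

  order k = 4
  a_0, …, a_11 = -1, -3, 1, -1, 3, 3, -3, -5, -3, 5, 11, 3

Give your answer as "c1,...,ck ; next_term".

0,-1,-1,-1 ; -13

  a_4 = 0·-1 + -1·1 + -1·-3 + -1·-1 = 3
  a_5 = 0·3 + -1·-1 + -1·1 + -1·-3 = 3
  a_6 = 0·3 + -1·3 + -1·-1 + -1·1 = -3
  a_7 = 0·-3 + -1·3 + -1·3 + -1·-1 = -5
  a_8 = 0·-5 + -1·-3 + -1·3 + -1·3 = -3
  a_9 = 0·-3 + -1·-5 + -1·-3 + -1·3 = 5
  a_10 = 0·5 + -1·-3 + -1·-5 + -1·-3 = 11
  a_11 = 0·11 + -1·5 + -1·-3 + -1·-5 = 3
  a_12 = 0·3 + -1·11 + -1·5 + -1·-3 = -13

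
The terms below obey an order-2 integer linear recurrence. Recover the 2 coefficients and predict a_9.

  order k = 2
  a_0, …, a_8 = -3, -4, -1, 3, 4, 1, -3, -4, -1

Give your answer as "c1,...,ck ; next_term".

  a_2 = 1·-4 + -1·-3 = -1
  a_3 = 1·-1 + -1·-4 = 3
  a_4 = 1·3 + -1·-1 = 4
  a_5 = 1·4 + -1·3 = 1
  a_6 = 1·1 + -1·4 = -3
  a_7 = 1·-3 + -1·1 = -4
  a_8 = 1·-4 + -1·-3 = -1
  a_9 = 1·-1 + -1·-4 = 3

1,-1 ; 3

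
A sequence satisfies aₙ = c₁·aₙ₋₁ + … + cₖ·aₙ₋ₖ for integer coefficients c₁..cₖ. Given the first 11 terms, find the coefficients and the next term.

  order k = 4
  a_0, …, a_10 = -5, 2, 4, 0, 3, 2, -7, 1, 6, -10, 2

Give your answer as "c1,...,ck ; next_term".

  a_4 = 0·0 + -1·4 + 1·2 + -1·-5 = 3
  a_5 = 0·3 + -1·0 + 1·4 + -1·2 = 2
  a_6 = 0·2 + -1·3 + 1·0 + -1·4 = -7
  a_7 = 0·-7 + -1·2 + 1·3 + -1·0 = 1
  a_8 = 0·1 + -1·-7 + 1·2 + -1·3 = 6
  a_9 = 0·6 + -1·1 + 1·-7 + -1·2 = -10
  a_10 = 0·-10 + -1·6 + 1·1 + -1·-7 = 2
  a_11 = 0·2 + -1·-10 + 1·6 + -1·1 = 15

0,-1,1,-1 ; 15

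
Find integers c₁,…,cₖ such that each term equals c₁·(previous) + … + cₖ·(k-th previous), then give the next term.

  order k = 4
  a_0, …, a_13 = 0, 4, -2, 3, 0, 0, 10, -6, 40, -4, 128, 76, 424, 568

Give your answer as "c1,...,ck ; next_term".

0,4,2,-2 ; 1592

  a_4 = 0·3 + 4·-2 + 2·4 + -2·0 = 0
  a_5 = 0·0 + 4·3 + 2·-2 + -2·4 = 0
  a_6 = 0·0 + 4·0 + 2·3 + -2·-2 = 10
  a_7 = 0·10 + 4·0 + 2·0 + -2·3 = -6
  a_8 = 0·-6 + 4·10 + 2·0 + -2·0 = 40
  a_9 = 0·40 + 4·-6 + 2·10 + -2·0 = -4
  a_10 = 0·-4 + 4·40 + 2·-6 + -2·10 = 128
  a_11 = 0·128 + 4·-4 + 2·40 + -2·-6 = 76
  a_12 = 0·76 + 4·128 + 2·-4 + -2·40 = 424
  a_13 = 0·424 + 4·76 + 2·128 + -2·-4 = 568
  a_14 = 0·568 + 4·424 + 2·76 + -2·128 = 1592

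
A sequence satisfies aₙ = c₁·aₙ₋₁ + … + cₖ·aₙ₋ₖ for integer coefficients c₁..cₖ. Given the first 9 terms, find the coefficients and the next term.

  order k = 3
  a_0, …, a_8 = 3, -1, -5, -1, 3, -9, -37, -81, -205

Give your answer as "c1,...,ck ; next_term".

3,-2,4 ; -601

  a_3 = 3·-5 + -2·-1 + 4·3 = -1
  a_4 = 3·-1 + -2·-5 + 4·-1 = 3
  a_5 = 3·3 + -2·-1 + 4·-5 = -9
  a_6 = 3·-9 + -2·3 + 4·-1 = -37
  a_7 = 3·-37 + -2·-9 + 4·3 = -81
  a_8 = 3·-81 + -2·-37 + 4·-9 = -205
  a_9 = 3·-205 + -2·-81 + 4·-37 = -601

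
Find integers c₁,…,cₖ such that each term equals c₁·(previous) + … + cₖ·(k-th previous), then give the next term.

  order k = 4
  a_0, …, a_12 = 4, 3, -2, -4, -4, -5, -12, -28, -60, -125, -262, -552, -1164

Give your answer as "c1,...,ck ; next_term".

2,0,0,1 ; -2453

  a_4 = 2·-4 + 0·-2 + 0·3 + 1·4 = -4
  a_5 = 2·-4 + 0·-4 + 0·-2 + 1·3 = -5
  a_6 = 2·-5 + 0·-4 + 0·-4 + 1·-2 = -12
  a_7 = 2·-12 + 0·-5 + 0·-4 + 1·-4 = -28
  a_8 = 2·-28 + 0·-12 + 0·-5 + 1·-4 = -60
  a_9 = 2·-60 + 0·-28 + 0·-12 + 1·-5 = -125
  a_10 = 2·-125 + 0·-60 + 0·-28 + 1·-12 = -262
  a_11 = 2·-262 + 0·-125 + 0·-60 + 1·-28 = -552
  a_12 = 2·-552 + 0·-262 + 0·-125 + 1·-60 = -1164
  a_13 = 2·-1164 + 0·-552 + 0·-262 + 1·-125 = -2453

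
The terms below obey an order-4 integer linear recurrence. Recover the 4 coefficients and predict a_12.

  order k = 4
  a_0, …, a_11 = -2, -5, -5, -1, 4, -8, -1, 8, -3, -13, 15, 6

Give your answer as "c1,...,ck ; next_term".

  a_4 = -1·-1 + -1·-5 + 0·-5 + 1·-2 = 4
  a_5 = -1·4 + -1·-1 + 0·-5 + 1·-5 = -8
  a_6 = -1·-8 + -1·4 + 0·-1 + 1·-5 = -1
  a_7 = -1·-1 + -1·-8 + 0·4 + 1·-1 = 8
  a_8 = -1·8 + -1·-1 + 0·-8 + 1·4 = -3
  a_9 = -1·-3 + -1·8 + 0·-1 + 1·-8 = -13
  a_10 = -1·-13 + -1·-3 + 0·8 + 1·-1 = 15
  a_11 = -1·15 + -1·-13 + 0·-3 + 1·8 = 6
  a_12 = -1·6 + -1·15 + 0·-13 + 1·-3 = -24

-1,-1,0,1 ; -24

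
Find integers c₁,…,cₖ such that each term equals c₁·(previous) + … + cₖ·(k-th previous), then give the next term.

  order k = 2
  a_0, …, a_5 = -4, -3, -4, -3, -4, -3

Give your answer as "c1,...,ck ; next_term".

0,1 ; -4

  a_2 = 0·-3 + 1·-4 = -4
  a_3 = 0·-4 + 1·-3 = -3
  a_4 = 0·-3 + 1·-4 = -4
  a_5 = 0·-4 + 1·-3 = -3
  a_6 = 0·-3 + 1·-4 = -4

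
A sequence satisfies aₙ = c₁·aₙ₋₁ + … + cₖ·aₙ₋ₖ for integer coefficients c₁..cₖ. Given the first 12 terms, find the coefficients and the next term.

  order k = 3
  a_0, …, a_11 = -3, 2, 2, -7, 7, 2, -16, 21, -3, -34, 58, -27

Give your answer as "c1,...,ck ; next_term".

-1,-1,1 ; -65

  a_3 = -1·2 + -1·2 + 1·-3 = -7
  a_4 = -1·-7 + -1·2 + 1·2 = 7
  a_5 = -1·7 + -1·-7 + 1·2 = 2
  a_6 = -1·2 + -1·7 + 1·-7 = -16
  a_7 = -1·-16 + -1·2 + 1·7 = 21
  a_8 = -1·21 + -1·-16 + 1·2 = -3
  a_9 = -1·-3 + -1·21 + 1·-16 = -34
  a_10 = -1·-34 + -1·-3 + 1·21 = 58
  a_11 = -1·58 + -1·-34 + 1·-3 = -27
  a_12 = -1·-27 + -1·58 + 1·-34 = -65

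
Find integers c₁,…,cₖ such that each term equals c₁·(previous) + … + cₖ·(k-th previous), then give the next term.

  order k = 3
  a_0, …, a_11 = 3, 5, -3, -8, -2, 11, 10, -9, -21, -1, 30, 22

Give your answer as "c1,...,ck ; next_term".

0,-1,-1 ; -29

  a_3 = 0·-3 + -1·5 + -1·3 = -8
  a_4 = 0·-8 + -1·-3 + -1·5 = -2
  a_5 = 0·-2 + -1·-8 + -1·-3 = 11
  a_6 = 0·11 + -1·-2 + -1·-8 = 10
  a_7 = 0·10 + -1·11 + -1·-2 = -9
  a_8 = 0·-9 + -1·10 + -1·11 = -21
  a_9 = 0·-21 + -1·-9 + -1·10 = -1
  a_10 = 0·-1 + -1·-21 + -1·-9 = 30
  a_11 = 0·30 + -1·-1 + -1·-21 = 22
  a_12 = 0·22 + -1·30 + -1·-1 = -29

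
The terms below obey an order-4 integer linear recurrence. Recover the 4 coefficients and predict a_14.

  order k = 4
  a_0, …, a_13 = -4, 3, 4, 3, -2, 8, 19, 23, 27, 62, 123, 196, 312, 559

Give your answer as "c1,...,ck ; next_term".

1,0,1,2 ; 1001

  a_4 = 1·3 + 0·4 + 1·3 + 2·-4 = -2
  a_5 = 1·-2 + 0·3 + 1·4 + 2·3 = 8
  a_6 = 1·8 + 0·-2 + 1·3 + 2·4 = 19
  a_7 = 1·19 + 0·8 + 1·-2 + 2·3 = 23
  a_8 = 1·23 + 0·19 + 1·8 + 2·-2 = 27
  a_9 = 1·27 + 0·23 + 1·19 + 2·8 = 62
  a_10 = 1·62 + 0·27 + 1·23 + 2·19 = 123
  a_11 = 1·123 + 0·62 + 1·27 + 2·23 = 196
  a_12 = 1·196 + 0·123 + 1·62 + 2·27 = 312
  a_13 = 1·312 + 0·196 + 1·123 + 2·62 = 559
  a_14 = 1·559 + 0·312 + 1·196 + 2·123 = 1001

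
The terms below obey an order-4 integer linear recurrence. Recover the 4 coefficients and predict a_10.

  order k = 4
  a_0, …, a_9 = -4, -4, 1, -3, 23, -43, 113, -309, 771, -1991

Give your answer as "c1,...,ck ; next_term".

-2,1,-2,-2 ; 5145

  a_4 = -2·-3 + 1·1 + -2·-4 + -2·-4 = 23
  a_5 = -2·23 + 1·-3 + -2·1 + -2·-4 = -43
  a_6 = -2·-43 + 1·23 + -2·-3 + -2·1 = 113
  a_7 = -2·113 + 1·-43 + -2·23 + -2·-3 = -309
  a_8 = -2·-309 + 1·113 + -2·-43 + -2·23 = 771
  a_9 = -2·771 + 1·-309 + -2·113 + -2·-43 = -1991
  a_10 = -2·-1991 + 1·771 + -2·-309 + -2·113 = 5145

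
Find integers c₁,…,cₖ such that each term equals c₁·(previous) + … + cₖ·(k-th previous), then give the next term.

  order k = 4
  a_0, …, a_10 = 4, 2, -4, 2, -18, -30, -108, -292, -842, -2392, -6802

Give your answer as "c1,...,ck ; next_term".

2,3,-1,-2 ; -19354

  a_4 = 2·2 + 3·-4 + -1·2 + -2·4 = -18
  a_5 = 2·-18 + 3·2 + -1·-4 + -2·2 = -30
  a_6 = 2·-30 + 3·-18 + -1·2 + -2·-4 = -108
  a_7 = 2·-108 + 3·-30 + -1·-18 + -2·2 = -292
  a_8 = 2·-292 + 3·-108 + -1·-30 + -2·-18 = -842
  a_9 = 2·-842 + 3·-292 + -1·-108 + -2·-30 = -2392
  a_10 = 2·-2392 + 3·-842 + -1·-292 + -2·-108 = -6802
  a_11 = 2·-6802 + 3·-2392 + -1·-842 + -2·-292 = -19354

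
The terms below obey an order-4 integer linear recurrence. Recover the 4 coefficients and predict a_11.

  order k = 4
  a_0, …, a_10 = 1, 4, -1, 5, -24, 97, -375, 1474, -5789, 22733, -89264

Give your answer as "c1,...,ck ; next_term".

  a_4 = -3·5 + 3·-1 + -2·4 + 2·1 = -24
  a_5 = -3·-24 + 3·5 + -2·-1 + 2·4 = 97
  a_6 = -3·97 + 3·-24 + -2·5 + 2·-1 = -375
  a_7 = -3·-375 + 3·97 + -2·-24 + 2·5 = 1474
  a_8 = -3·1474 + 3·-375 + -2·97 + 2·-24 = -5789
  a_9 = -3·-5789 + 3·1474 + -2·-375 + 2·97 = 22733
  a_10 = -3·22733 + 3·-5789 + -2·1474 + 2·-375 = -89264
  a_11 = -3·-89264 + 3·22733 + -2·-5789 + 2·1474 = 350517

-3,3,-2,2 ; 350517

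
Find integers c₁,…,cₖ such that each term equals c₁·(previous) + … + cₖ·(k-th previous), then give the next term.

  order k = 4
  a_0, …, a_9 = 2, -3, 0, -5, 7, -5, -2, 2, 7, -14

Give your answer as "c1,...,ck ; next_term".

-1,-1,0,1 ; 5

  a_4 = -1·-5 + -1·0 + 0·-3 + 1·2 = 7
  a_5 = -1·7 + -1·-5 + 0·0 + 1·-3 = -5
  a_6 = -1·-5 + -1·7 + 0·-5 + 1·0 = -2
  a_7 = -1·-2 + -1·-5 + 0·7 + 1·-5 = 2
  a_8 = -1·2 + -1·-2 + 0·-5 + 1·7 = 7
  a_9 = -1·7 + -1·2 + 0·-2 + 1·-5 = -14
  a_10 = -1·-14 + -1·7 + 0·2 + 1·-2 = 5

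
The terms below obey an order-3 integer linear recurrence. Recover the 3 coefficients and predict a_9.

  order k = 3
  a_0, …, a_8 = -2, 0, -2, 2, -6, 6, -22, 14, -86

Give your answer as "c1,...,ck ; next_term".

  a_3 = 1·-2 + 4·0 + -2·-2 = 2
  a_4 = 1·2 + 4·-2 + -2·0 = -6
  a_5 = 1·-6 + 4·2 + -2·-2 = 6
  a_6 = 1·6 + 4·-6 + -2·2 = -22
  a_7 = 1·-22 + 4·6 + -2·-6 = 14
  a_8 = 1·14 + 4·-22 + -2·6 = -86
  a_9 = 1·-86 + 4·14 + -2·-22 = 14

1,4,-2 ; 14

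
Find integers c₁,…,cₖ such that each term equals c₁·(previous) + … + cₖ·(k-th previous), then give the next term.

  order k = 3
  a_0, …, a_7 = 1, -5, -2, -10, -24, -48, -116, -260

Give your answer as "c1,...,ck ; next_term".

1,2,2 ; -588

  a_3 = 1·-2 + 2·-5 + 2·1 = -10
  a_4 = 1·-10 + 2·-2 + 2·-5 = -24
  a_5 = 1·-24 + 2·-10 + 2·-2 = -48
  a_6 = 1·-48 + 2·-24 + 2·-10 = -116
  a_7 = 1·-116 + 2·-48 + 2·-24 = -260
  a_8 = 1·-260 + 2·-116 + 2·-48 = -588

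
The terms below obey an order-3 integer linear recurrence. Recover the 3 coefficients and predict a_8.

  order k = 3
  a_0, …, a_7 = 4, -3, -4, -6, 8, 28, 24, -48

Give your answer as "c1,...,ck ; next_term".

1,-2,-2 ; -152

  a_3 = 1·-4 + -2·-3 + -2·4 = -6
  a_4 = 1·-6 + -2·-4 + -2·-3 = 8
  a_5 = 1·8 + -2·-6 + -2·-4 = 28
  a_6 = 1·28 + -2·8 + -2·-6 = 24
  a_7 = 1·24 + -2·28 + -2·8 = -48
  a_8 = 1·-48 + -2·24 + -2·28 = -152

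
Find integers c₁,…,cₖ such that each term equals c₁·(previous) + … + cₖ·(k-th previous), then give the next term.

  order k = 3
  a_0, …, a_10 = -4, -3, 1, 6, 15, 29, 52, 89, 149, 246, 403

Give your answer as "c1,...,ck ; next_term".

2,0,-1 ; 657

  a_3 = 2·1 + 0·-3 + -1·-4 = 6
  a_4 = 2·6 + 0·1 + -1·-3 = 15
  a_5 = 2·15 + 0·6 + -1·1 = 29
  a_6 = 2·29 + 0·15 + -1·6 = 52
  a_7 = 2·52 + 0·29 + -1·15 = 89
  a_8 = 2·89 + 0·52 + -1·29 = 149
  a_9 = 2·149 + 0·89 + -1·52 = 246
  a_10 = 2·246 + 0·149 + -1·89 = 403
  a_11 = 2·403 + 0·246 + -1·149 = 657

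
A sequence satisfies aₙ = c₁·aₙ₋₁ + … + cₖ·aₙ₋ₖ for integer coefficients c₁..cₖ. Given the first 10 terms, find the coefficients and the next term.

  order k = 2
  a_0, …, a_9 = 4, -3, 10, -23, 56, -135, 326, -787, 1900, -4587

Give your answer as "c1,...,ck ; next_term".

-2,1 ; 11074

  a_2 = -2·-3 + 1·4 = 10
  a_3 = -2·10 + 1·-3 = -23
  a_4 = -2·-23 + 1·10 = 56
  a_5 = -2·56 + 1·-23 = -135
  a_6 = -2·-135 + 1·56 = 326
  a_7 = -2·326 + 1·-135 = -787
  a_8 = -2·-787 + 1·326 = 1900
  a_9 = -2·1900 + 1·-787 = -4587
  a_10 = -2·-4587 + 1·1900 = 11074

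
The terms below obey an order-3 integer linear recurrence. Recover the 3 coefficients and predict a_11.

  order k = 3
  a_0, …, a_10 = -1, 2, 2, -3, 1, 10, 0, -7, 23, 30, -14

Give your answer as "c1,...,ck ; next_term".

1,-1,3 ; 25

  a_3 = 1·2 + -1·2 + 3·-1 = -3
  a_4 = 1·-3 + -1·2 + 3·2 = 1
  a_5 = 1·1 + -1·-3 + 3·2 = 10
  a_6 = 1·10 + -1·1 + 3·-3 = 0
  a_7 = 1·0 + -1·10 + 3·1 = -7
  a_8 = 1·-7 + -1·0 + 3·10 = 23
  a_9 = 1·23 + -1·-7 + 3·0 = 30
  a_10 = 1·30 + -1·23 + 3·-7 = -14
  a_11 = 1·-14 + -1·30 + 3·23 = 25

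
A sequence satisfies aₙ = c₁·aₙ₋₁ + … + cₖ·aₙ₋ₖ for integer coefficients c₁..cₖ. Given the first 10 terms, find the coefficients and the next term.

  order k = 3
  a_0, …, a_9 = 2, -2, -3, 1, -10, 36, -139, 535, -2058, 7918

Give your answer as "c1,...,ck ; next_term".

-3,3,-1 ; -30463

  a_3 = -3·-3 + 3·-2 + -1·2 = 1
  a_4 = -3·1 + 3·-3 + -1·-2 = -10
  a_5 = -3·-10 + 3·1 + -1·-3 = 36
  a_6 = -3·36 + 3·-10 + -1·1 = -139
  a_7 = -3·-139 + 3·36 + -1·-10 = 535
  a_8 = -3·535 + 3·-139 + -1·36 = -2058
  a_9 = -3·-2058 + 3·535 + -1·-139 = 7918
  a_10 = -3·7918 + 3·-2058 + -1·535 = -30463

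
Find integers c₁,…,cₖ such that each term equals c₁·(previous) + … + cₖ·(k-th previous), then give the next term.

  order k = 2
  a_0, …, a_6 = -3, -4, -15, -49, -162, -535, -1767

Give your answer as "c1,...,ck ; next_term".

3,1 ; -5836

  a_2 = 3·-4 + 1·-3 = -15
  a_3 = 3·-15 + 1·-4 = -49
  a_4 = 3·-49 + 1·-15 = -162
  a_5 = 3·-162 + 1·-49 = -535
  a_6 = 3·-535 + 1·-162 = -1767
  a_7 = 3·-1767 + 1·-535 = -5836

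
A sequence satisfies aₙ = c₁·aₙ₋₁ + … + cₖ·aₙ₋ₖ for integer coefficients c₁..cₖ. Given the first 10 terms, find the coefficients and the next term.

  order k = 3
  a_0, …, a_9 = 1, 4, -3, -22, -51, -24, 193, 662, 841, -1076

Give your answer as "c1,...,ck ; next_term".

2,-3,-4 ; -7323

  a_3 = 2·-3 + -3·4 + -4·1 = -22
  a_4 = 2·-22 + -3·-3 + -4·4 = -51
  a_5 = 2·-51 + -3·-22 + -4·-3 = -24
  a_6 = 2·-24 + -3·-51 + -4·-22 = 193
  a_7 = 2·193 + -3·-24 + -4·-51 = 662
  a_8 = 2·662 + -3·193 + -4·-24 = 841
  a_9 = 2·841 + -3·662 + -4·193 = -1076
  a_10 = 2·-1076 + -3·841 + -4·662 = -7323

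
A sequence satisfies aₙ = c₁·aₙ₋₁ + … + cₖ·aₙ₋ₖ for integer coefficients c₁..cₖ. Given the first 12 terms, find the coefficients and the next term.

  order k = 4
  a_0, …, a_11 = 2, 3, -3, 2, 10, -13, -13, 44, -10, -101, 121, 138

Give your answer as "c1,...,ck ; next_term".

  a_4 = 0·2 + -2·-3 + 2·3 + -1·2 = 10
  a_5 = 0·10 + -2·2 + 2·-3 + -1·3 = -13
  a_6 = 0·-13 + -2·10 + 2·2 + -1·-3 = -13
  a_7 = 0·-13 + -2·-13 + 2·10 + -1·2 = 44
  a_8 = 0·44 + -2·-13 + 2·-13 + -1·10 = -10
  a_9 = 0·-10 + -2·44 + 2·-13 + -1·-13 = -101
  a_10 = 0·-101 + -2·-10 + 2·44 + -1·-13 = 121
  a_11 = 0·121 + -2·-101 + 2·-10 + -1·44 = 138
  a_12 = 0·138 + -2·121 + 2·-101 + -1·-10 = -434

0,-2,2,-1 ; -434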